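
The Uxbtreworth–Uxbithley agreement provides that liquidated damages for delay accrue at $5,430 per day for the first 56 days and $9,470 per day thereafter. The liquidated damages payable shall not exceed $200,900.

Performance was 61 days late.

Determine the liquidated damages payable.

$200,900

First 56 days: 56 × $5,430 = $304,080
Remaining days: (61 − 56) × $9,470 = $47,350
Accrued per-day damages: $304,080 + $47,350 = $351,430
Cap at $200,900: $351,430 exceeds the cap → $200,900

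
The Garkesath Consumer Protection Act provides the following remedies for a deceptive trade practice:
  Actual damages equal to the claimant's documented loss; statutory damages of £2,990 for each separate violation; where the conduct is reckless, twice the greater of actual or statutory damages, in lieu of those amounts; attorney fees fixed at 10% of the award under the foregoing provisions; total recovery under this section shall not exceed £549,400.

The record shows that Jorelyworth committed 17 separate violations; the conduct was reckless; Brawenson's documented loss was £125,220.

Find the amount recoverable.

Statutory damages: 17 × £2,990 = £50,830
Greater of actual damages (£125,220) or statutory damages (£50,830): £125,220
Doubled: 2 × £125,220 = £250,440
Attorney fees: 10% of £250,440 = £25,044
Total before cap: £250,440 + £25,044 = £275,484
Cap at £549,400: £275,484 is within the cap, no reduction.

£275,484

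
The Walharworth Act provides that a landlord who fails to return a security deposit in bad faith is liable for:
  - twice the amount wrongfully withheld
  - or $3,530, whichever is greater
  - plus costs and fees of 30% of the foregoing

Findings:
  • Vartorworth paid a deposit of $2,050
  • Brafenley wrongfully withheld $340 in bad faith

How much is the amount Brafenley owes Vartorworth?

$4,589

Doubled: 2 × $340 = $680
Minimum $3,530: $680 is below the minimum → $3,530
Costs and fees: 30% of $3,530 = $1,059
Total recovery: $3,530 + $1,059 = $4,589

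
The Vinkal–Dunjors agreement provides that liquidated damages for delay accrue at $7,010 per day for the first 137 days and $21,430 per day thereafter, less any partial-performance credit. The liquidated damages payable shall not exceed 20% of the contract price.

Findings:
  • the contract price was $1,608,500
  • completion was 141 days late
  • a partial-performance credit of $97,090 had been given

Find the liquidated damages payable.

First 137 days: 137 × $7,010 = $960,370
Remaining days: (141 − 137) × $21,430 = $85,720
Accrued per-day damages: $960,370 + $85,720 = $1,046,090
Less partial-performance credit: $1,046,090 − $97,090 = $949,000
Cap: 20% of $1,608,500 = $321,700
Cap at $321,700: $949,000 exceeds the cap → $321,700

Liquidated damages: $321,700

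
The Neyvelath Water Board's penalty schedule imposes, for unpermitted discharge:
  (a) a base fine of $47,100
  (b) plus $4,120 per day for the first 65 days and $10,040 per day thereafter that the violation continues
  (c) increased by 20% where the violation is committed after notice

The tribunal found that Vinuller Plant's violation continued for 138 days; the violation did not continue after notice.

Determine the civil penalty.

First 65 days: 65 × $4,120 = $267,800
Remaining days: (138 − 65) × $10,040 = $732,920
Per-day component: $267,800 + $732,920 = $1,000,720
Base plus per-day: $47,100 + $1,000,720 = $1,047,820
The violation did not continue after notice: no 20% increase.

Civil penalty: $1,047,820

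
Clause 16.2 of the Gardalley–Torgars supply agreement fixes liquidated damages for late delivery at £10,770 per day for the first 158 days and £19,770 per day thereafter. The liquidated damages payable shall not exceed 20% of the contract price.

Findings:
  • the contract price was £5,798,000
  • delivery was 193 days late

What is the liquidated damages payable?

£1,159,600

First 158 days: 158 × £10,770 = £1,701,660
Remaining days: (193 − 158) × £19,770 = £691,950
Accrued per-day damages: £1,701,660 + £691,950 = £2,393,610
Cap: 20% of £5,798,000 = £1,159,600
Cap at £1,159,600: £2,393,610 exceeds the cap → £1,159,600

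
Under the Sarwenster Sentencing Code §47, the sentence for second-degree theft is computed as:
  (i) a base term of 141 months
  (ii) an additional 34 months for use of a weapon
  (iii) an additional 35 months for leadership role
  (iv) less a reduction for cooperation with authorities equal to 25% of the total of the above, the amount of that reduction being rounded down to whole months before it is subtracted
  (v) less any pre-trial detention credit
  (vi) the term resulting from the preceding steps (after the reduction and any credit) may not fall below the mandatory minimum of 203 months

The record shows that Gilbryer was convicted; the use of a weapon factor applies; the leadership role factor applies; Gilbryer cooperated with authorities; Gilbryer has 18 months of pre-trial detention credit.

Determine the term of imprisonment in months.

203 months

Use of a weapon enhancement: +34 months
Leadership role enhancement: +35 months
Adjusted term: 141 months + 34 months + 35 months = 210 months
Cooperation with authorities reduction: 25% of 210 months = 52 months (rounded down)
After reduction: 210 − 52 = 158 months
Less pre-trial detention credit: 158 months − 18 months = 140 months
Minimum 203 months: 140 months is below the minimum → 203 months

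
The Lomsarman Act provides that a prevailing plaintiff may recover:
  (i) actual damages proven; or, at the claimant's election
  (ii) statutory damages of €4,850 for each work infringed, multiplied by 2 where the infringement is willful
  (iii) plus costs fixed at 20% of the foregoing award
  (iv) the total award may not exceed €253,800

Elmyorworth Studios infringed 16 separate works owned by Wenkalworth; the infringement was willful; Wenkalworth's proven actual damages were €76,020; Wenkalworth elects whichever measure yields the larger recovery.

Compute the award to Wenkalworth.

€186,240

Statutory damages: 16 × €4,850 = €77,600
Doubled: 2 × €77,600 = €155,200
Greater of actual damages (€76,020) or enhanced statutory damages (€155,200): €155,200
Costs: 20% of €155,200 = €31,040
Award plus costs: €155,200 + €31,040 = €186,240
Cap at €253,800: €186,240 is within the cap, no reduction.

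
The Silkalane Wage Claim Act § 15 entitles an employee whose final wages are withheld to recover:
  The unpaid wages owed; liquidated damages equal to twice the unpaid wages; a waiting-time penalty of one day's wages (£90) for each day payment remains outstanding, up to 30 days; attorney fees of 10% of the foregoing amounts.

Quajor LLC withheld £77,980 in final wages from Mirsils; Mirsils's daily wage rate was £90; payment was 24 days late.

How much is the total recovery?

£259,710

Doubled: 2 × £77,980 = £155,960
Penalty days: min(24, 30) = 24
Waiting-time penalty: 24 × £90 = £2,160
Subtotal: £77,980 + £155,960 + £2,160 = £236,100
Attorney fees: 10% of £236,100 = £23,610
Total award: £236,100 + £23,610 = £259,710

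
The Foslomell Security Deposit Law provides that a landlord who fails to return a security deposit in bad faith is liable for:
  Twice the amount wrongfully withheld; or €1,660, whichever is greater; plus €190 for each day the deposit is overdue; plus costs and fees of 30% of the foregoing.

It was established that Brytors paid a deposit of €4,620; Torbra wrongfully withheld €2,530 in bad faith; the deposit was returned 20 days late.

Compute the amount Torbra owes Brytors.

Doubled: 2 × €2,530 = €5,060
Minimum €1,660: €5,060 meets the minimum, no increase.
Late-return penalty: 20 × €190 = €3,800
Damages plus late penalty: €5,060 + €3,800 = €8,860
Costs and fees: 30% of €8,860 = €2,658
Total recovery: €8,860 + €2,658 = €11,518

Recovery: €11,518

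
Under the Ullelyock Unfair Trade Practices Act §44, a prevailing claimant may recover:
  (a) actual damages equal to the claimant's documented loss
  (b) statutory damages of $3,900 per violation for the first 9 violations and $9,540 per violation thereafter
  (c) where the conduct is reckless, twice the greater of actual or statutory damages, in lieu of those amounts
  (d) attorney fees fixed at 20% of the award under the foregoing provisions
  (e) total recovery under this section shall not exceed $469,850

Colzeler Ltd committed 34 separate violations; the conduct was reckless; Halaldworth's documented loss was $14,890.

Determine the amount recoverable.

$469,850

First 9 violations: 9 × $3,900 = $35,100
Remaining violations: (34 − 9) × $9,540 = $238,500
Statutory damages: $35,100 + $238,500 = $273,600
Greater of actual damages ($14,890) or statutory damages ($273,600): $273,600
Doubled: 2 × $273,600 = $547,200
Attorney fees: 20% of $547,200 = $109,440
Total before cap: $547,200 + $109,440 = $656,640
Cap at $469,850: $656,640 exceeds the cap → $469,850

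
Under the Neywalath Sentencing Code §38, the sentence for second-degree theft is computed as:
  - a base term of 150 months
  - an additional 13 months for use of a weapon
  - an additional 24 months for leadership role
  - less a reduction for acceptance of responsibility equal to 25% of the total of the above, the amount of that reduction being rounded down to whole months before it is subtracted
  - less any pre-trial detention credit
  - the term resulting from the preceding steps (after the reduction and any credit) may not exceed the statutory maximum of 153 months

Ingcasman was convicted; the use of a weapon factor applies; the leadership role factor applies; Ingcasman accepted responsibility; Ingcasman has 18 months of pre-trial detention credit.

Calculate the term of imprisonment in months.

123 months

Use of a weapon enhancement: +13 months
Leadership role enhancement: +24 months
Adjusted term: 150 months + 13 months + 24 months = 187 months
Acceptance of responsibility reduction: 25% of 187 months = 46 months (rounded down)
After reduction: 187 − 46 = 141 months
Less pre-trial detention credit: 141 months − 18 months = 123 months
Cap at 153 months: 123 months is within the cap, no reduction.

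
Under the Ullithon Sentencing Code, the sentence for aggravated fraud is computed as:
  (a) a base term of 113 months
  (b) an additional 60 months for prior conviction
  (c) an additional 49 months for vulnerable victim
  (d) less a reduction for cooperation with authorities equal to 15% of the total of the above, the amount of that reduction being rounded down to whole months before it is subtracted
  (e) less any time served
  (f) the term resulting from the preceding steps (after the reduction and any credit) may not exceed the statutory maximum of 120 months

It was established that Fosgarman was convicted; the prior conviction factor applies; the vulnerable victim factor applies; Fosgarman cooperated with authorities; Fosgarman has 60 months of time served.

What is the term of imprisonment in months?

Prior conviction enhancement: +60 months
Vulnerable victim enhancement: +49 months
Adjusted term: 113 months + 60 months + 49 months = 222 months
Cooperation with authorities reduction: 15% of 222 months = 33 months (rounded down)
After reduction: 222 − 33 = 189 months
Less time served: 189 months − 60 months = 129 months
Cap at 120 months: 129 months exceeds the cap → 120 months

120 months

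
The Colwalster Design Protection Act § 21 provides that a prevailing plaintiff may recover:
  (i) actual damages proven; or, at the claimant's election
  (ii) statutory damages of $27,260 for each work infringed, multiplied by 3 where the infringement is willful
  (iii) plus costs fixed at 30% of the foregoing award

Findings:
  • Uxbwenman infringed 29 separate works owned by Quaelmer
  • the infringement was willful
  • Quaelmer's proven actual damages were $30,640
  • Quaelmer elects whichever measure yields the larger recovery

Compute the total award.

$3,083,106

Statutory damages: 29 × $27,260 = $790,540
Trebled: 3 × $790,540 = $2,371,620
Greater of actual damages ($30,640) or enhanced statutory damages ($2,371,620): $2,371,620
Costs: 30% of $2,371,620 = $711,486
Award plus costs: $2,371,620 + $711,486 = $3,083,106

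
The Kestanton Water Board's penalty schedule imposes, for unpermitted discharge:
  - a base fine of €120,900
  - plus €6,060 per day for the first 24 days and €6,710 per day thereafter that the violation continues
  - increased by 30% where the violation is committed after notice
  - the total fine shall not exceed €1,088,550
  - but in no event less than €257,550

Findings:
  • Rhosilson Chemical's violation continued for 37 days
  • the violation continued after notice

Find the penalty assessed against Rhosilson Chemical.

€459,641

First 24 days: 24 × €6,060 = €145,440
Remaining days: (37 − 24) × €6,710 = €87,230
Per-day component: €145,440 + €87,230 = €232,670
Base plus per-day: €120,900 + €232,670 = €353,570
Enhancement: 30% of €353,570 = €106,071
Enhanced fine: €353,570 + €106,071 = €459,641
Cap at €1,088,550: €459,641 is within the cap, no reduction.
Minimum €257,550: €459,641 meets the minimum, no increase.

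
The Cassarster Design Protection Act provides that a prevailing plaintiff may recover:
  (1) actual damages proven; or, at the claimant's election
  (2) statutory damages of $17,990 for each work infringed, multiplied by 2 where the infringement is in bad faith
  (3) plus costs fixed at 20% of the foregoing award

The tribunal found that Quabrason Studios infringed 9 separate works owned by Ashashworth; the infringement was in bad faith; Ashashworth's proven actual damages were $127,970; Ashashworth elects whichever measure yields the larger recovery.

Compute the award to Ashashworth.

Statutory damages: 9 × $17,990 = $161,910
Doubled: 2 × $161,910 = $323,820
Greater of actual damages ($127,970) or enhanced statutory damages ($323,820): $323,820
Costs: 20% of $323,820 = $64,764
Award plus costs: $323,820 + $64,764 = $388,584

$388,584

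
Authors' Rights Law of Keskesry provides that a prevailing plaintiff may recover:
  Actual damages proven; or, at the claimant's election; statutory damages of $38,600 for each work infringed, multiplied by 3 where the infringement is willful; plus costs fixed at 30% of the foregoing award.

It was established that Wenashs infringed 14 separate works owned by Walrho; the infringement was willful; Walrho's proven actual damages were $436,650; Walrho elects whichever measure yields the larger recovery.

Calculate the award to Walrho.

Statutory damages: 14 × $38,600 = $540,400
Trebled: 3 × $540,400 = $1,621,200
Greater of actual damages ($436,650) or enhanced statutory damages ($1,621,200): $1,621,200
Costs: 30% of $1,621,200 = $486,360
Award plus costs: $1,621,200 + $486,360 = $2,107,560

$2,107,560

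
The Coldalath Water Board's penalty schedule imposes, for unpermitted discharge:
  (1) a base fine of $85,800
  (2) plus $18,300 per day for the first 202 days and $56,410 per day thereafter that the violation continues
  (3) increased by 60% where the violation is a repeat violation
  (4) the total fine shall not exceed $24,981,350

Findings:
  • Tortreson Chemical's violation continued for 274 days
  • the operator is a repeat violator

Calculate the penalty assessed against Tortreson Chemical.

$12,550,272

First 202 days: 202 × $18,300 = $3,696,600
Remaining days: (274 − 202) × $56,410 = $4,061,520
Per-day component: $3,696,600 + $4,061,520 = $7,758,120
Base plus per-day: $85,800 + $7,758,120 = $7,843,920
Enhancement: 60% of $7,843,920 = $4,706,352
Enhanced fine: $7,843,920 + $4,706,352 = $12,550,272
Cap at $24,981,350: $12,550,272 is within the cap, no reduction.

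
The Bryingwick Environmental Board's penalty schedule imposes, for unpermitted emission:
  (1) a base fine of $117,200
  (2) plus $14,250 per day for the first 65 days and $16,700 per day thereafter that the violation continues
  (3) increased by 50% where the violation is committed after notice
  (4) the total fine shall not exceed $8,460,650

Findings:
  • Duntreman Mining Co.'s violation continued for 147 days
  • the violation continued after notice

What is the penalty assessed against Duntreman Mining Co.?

First 65 days: 65 × $14,250 = $926,250
Remaining days: (147 − 65) × $16,700 = $1,369,400
Per-day component: $926,250 + $1,369,400 = $2,295,650
Base plus per-day: $117,200 + $2,295,650 = $2,412,850
Enhancement: 50% of $2,412,850 = $1,206,425
Enhanced fine: $2,412,850 + $1,206,425 = $3,619,275
Cap at $8,460,650: $3,619,275 is within the cap, no reduction.

$3,619,275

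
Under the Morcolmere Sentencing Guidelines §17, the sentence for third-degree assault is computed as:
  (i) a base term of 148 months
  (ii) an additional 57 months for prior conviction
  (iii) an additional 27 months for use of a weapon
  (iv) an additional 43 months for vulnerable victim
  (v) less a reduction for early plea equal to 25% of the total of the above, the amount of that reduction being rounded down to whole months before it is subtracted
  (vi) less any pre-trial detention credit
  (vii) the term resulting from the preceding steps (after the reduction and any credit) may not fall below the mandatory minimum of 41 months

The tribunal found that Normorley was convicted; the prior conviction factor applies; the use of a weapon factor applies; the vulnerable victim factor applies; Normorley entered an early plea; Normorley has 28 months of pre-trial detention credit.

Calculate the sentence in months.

Prior conviction enhancement: +57 months
Use of a weapon enhancement: +27 months
Vulnerable victim enhancement: +43 months
Adjusted term: 148 months + 57 months + 27 months + 43 months = 275 months
Early plea reduction: 25% of 275 months = 68 months (rounded down)
After reduction: 275 − 68 = 207 months
Less pre-trial detention credit: 207 months − 28 months = 179 months
Minimum 41 months: 179 months meets the minimum, no increase.

179 months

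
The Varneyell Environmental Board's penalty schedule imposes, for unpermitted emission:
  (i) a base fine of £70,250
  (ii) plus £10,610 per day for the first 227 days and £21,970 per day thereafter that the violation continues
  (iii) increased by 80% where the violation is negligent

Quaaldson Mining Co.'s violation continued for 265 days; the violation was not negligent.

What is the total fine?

First 227 days: 227 × £10,610 = £2,408,470
Remaining days: (265 − 227) × £21,970 = £834,860
Per-day component: £2,408,470 + £834,860 = £3,243,330
Base plus per-day: £70,250 + £3,243,330 = £3,313,580
The violation was not negligent: no 80% increase.

£3,313,580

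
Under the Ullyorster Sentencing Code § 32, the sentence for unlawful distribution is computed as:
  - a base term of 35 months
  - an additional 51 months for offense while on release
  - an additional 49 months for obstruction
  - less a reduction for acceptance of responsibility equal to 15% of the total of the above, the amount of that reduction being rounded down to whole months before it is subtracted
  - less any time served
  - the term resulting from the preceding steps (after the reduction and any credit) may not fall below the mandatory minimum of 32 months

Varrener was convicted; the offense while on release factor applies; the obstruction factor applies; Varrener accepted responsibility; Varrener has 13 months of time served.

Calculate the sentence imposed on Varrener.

Offense while on release enhancement: +51 months
Obstruction enhancement: +49 months
Adjusted term: 35 months + 51 months + 49 months = 135 months
Acceptance of responsibility reduction: 15% of 135 months = 20 months (rounded down)
After reduction: 135 − 20 = 115 months
Less time served: 115 months − 13 months = 102 months
Minimum 32 months: 102 months meets the minimum, no increase.

102 months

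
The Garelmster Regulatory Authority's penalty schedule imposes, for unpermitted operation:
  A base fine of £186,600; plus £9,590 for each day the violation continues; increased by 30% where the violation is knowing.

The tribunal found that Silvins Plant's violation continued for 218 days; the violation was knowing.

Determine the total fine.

Per-day component: 218 × £9,590 = £2,090,620
Base plus per-day: £186,600 + £2,090,620 = £2,277,220
Enhancement: 30% of £2,277,220 = £683,166
Enhanced fine: £2,277,220 + £683,166 = £2,960,386

£2,960,386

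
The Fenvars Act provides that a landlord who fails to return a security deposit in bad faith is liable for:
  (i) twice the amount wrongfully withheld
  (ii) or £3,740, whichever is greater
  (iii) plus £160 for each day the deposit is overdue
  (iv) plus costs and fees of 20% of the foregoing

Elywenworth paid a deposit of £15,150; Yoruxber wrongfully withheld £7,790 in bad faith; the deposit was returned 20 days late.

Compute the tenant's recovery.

£22,536

Doubled: 2 × £7,790 = £15,580
Minimum £3,740: £15,580 meets the minimum, no increase.
Late-return penalty: 20 × £160 = £3,200
Damages plus late penalty: £15,580 + £3,200 = £18,780
Costs and fees: 20% of £18,780 = £3,756
Total recovery: £18,780 + £3,756 = £22,536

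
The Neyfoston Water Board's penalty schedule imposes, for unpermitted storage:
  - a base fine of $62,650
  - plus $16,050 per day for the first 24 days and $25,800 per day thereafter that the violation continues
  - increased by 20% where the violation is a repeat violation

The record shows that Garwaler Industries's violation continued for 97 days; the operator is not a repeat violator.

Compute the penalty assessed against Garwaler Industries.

First 24 days: 24 × $16,050 = $385,200
Remaining days: (97 − 24) × $25,800 = $1,883,400
Per-day component: $385,200 + $1,883,400 = $2,268,600
Base plus per-day: $62,650 + $2,268,600 = $2,331,250
The operator is not a repeat violator: no 20% increase.

$2,331,250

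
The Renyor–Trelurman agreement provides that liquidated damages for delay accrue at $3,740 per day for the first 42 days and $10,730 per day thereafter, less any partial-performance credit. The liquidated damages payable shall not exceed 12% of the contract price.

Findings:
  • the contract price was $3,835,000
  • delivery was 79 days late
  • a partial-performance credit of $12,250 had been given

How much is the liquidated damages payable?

$460,200

First 42 days: 42 × $3,740 = $157,080
Remaining days: (79 − 42) × $10,730 = $397,010
Accrued per-day damages: $157,080 + $397,010 = $554,090
Less partial-performance credit: $554,090 − $12,250 = $541,840
Cap: 12% of $3,835,000 = $460,200
Cap at $460,200: $541,840 exceeds the cap → $460,200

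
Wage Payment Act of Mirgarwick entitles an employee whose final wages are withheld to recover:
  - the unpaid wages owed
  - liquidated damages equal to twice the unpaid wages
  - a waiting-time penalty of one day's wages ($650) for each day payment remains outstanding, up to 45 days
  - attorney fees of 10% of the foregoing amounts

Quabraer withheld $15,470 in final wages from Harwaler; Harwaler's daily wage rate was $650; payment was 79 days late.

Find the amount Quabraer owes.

$83,226

Doubled: 2 × $15,470 = $30,940
Penalty days: min(79, 45) = 45
Waiting-time penalty: 45 × $650 = $29,250
Subtotal: $15,470 + $30,940 + $29,250 = $75,660
Attorney fees: 10% of $75,660 = $7,566
Total award: $75,660 + $7,566 = $83,226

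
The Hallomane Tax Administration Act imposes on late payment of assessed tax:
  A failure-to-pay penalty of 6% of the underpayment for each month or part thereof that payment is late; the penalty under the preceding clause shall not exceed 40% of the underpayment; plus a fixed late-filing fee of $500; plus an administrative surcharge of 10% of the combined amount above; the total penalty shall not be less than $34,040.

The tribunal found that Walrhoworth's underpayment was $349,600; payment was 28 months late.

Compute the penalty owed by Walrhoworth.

Accrued rate: 6% × 28 = 168%, capped at 40% → 40%
Failure-to-pay penalty: 40% of $349,600 = $139,840
Penalty before surcharge: $139,840 + $500 = $140,340
Administrative surcharge: 10% of $140,340 = $14,034
Total penalty: $140,340 + $14,034 = $154,374
Minimum $34,040: $154,374 meets the minimum, no increase.

$154,374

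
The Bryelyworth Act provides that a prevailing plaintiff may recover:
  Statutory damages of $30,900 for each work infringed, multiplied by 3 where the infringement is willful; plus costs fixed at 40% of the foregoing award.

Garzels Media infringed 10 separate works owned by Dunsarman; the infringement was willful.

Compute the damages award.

$1,297,800

Statutory damages: 10 × $30,900 = $309,000
Trebled: 3 × $309,000 = $927,000
Costs: 40% of $927,000 = $370,800
Award plus costs: $927,000 + $370,800 = $1,297,800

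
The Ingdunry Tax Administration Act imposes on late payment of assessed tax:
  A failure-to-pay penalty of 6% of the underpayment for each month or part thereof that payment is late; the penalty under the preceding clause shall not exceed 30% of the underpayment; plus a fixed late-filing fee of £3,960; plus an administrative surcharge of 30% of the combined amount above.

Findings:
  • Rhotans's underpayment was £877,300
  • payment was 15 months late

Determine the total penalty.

Accrued rate: 6% × 15 = 90%, capped at 30% → 30%
Failure-to-pay penalty: 30% of £877,300 = £263,190
Penalty before surcharge: £263,190 + £3,960 = £267,150
Administrative surcharge: 30% of £267,150 = £80,145
Total penalty: £267,150 + £80,145 = £347,295

£347,295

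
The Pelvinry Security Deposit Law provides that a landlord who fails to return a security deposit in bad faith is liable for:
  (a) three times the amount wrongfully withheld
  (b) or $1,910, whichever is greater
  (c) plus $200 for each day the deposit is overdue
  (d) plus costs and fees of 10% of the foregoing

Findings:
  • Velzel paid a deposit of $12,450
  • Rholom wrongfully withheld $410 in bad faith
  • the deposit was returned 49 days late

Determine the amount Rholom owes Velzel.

$12,881

Trebled: 3 × $410 = $1,230
Minimum $1,910: $1,230 is below the minimum → $1,910
Late-return penalty: 49 × $200 = $9,800
Damages plus late penalty: $1,910 + $9,800 = $11,710
Costs and fees: 10% of $11,710 = $1,171
Total recovery: $11,710 + $1,171 = $12,881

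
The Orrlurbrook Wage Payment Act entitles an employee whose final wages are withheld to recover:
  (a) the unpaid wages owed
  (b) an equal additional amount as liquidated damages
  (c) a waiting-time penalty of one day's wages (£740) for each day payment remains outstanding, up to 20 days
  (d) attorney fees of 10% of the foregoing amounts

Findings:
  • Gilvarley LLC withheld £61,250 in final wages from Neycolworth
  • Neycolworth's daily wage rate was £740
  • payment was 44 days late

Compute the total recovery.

£151,030

Liquidated damages (equal amount): £61,250
Penalty days: min(44, 20) = 20
Waiting-time penalty: 20 × £740 = £14,800
Subtotal: £61,250 + £61,250 + £14,800 = £137,300
Attorney fees: 10% of £137,300 = £13,730
Total award: £137,300 + £13,730 = £151,030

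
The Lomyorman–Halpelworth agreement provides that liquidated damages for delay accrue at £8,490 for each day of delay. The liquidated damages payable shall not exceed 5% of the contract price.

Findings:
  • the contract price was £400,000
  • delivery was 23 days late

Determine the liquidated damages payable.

Per-day damages: 23 × £8,490 = £195,270
Cap: 5% of £400,000 = £20,000
Cap at £20,000: £195,270 exceeds the cap → £20,000

£20,000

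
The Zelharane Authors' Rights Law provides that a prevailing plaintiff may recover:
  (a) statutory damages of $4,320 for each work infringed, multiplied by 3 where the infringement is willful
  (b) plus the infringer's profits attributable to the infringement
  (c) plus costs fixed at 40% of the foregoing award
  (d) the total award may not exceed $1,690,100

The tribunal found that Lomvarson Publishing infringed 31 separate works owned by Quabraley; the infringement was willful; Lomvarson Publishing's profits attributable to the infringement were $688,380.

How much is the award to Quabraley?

Statutory damages: 31 × $4,320 = $133,920
Trebled: 3 × $133,920 = $401,760
Combined award: $401,760 + $688,380 = $1,090,140
Costs: 40% of $1,090,140 = $436,056
Award plus costs: $1,090,140 + $436,056 = $1,526,196
Cap at $1,690,100: $1,526,196 is within the cap, no reduction.

$1,526,196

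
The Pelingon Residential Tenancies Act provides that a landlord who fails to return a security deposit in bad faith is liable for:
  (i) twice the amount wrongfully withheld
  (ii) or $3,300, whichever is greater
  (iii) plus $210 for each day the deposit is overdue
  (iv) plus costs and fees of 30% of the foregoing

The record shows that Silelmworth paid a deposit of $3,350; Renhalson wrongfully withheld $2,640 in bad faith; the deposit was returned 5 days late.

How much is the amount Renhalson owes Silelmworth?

$8,229

Doubled: 2 × $2,640 = $5,280
Minimum $3,300: $5,280 meets the minimum, no increase.
Late-return penalty: 5 × $210 = $1,050
Damages plus late penalty: $5,280 + $1,050 = $6,330
Costs and fees: 30% of $6,330 = $1,899
Total recovery: $6,330 + $1,899 = $8,229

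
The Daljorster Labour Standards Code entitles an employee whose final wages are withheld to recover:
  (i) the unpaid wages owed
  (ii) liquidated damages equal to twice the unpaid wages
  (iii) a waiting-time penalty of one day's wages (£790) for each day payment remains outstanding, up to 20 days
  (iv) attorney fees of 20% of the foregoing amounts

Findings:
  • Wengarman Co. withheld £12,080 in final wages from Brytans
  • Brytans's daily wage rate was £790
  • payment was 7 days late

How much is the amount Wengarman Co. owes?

Doubled: 2 × £12,080 = £24,160
Penalty days: min(7, 20) = 7
Waiting-time penalty: 7 × £790 = £5,530
Subtotal: £12,080 + £24,160 + £5,530 = £41,770
Attorney fees: 20% of £41,770 = £8,354
Total award: £41,770 + £8,354 = £50,124

£50,124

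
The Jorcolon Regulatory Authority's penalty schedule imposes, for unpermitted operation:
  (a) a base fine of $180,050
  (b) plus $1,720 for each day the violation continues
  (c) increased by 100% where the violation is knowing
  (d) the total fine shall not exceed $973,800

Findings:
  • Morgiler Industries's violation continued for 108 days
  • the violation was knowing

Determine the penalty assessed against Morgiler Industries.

$731,620

Per-day component: 108 × $1,720 = $185,760
Base plus per-day: $180,050 + $185,760 = $365,810
Enhancement: 100% of $365,810 = $365,810
Enhanced fine: $365,810 + $365,810 = $731,620
Cap at $973,800: $731,620 is within the cap, no reduction.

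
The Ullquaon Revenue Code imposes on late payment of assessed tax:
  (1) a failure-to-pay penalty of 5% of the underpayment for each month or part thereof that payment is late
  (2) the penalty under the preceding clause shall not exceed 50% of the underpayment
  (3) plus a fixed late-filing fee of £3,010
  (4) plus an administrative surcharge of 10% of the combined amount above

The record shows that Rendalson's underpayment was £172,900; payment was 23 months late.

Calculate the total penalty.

Accrued rate: 5% × 23 = 115%, capped at 50% → 50%
Failure-to-pay penalty: 50% of £172,900 = £86,450
Penalty before surcharge: £86,450 + £3,010 = £89,460
Administrative surcharge: 10% of £89,460 = £8,946
Total penalty: £89,460 + £8,946 = £98,406

£98,406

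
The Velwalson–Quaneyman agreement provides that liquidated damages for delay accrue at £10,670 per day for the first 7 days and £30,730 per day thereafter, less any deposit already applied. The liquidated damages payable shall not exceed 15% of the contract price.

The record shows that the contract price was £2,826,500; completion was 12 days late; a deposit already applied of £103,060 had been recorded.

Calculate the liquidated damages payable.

First 7 days: 7 × £10,670 = £74,690
Remaining days: (12 − 7) × £30,730 = £153,650
Accrued per-day damages: £74,690 + £153,650 = £228,340
Less deposit already applied: £228,340 − £103,060 = £125,280
Cap: 15% of £2,826,500 = £423,975
Cap at £423,975: £125,280 is within the cap, no reduction.

£125,280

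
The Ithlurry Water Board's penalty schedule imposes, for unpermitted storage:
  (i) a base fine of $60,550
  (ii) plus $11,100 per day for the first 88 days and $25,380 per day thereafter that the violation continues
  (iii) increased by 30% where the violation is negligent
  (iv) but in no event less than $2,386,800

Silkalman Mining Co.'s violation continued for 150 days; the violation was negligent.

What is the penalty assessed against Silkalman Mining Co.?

$3,394,183

First 88 days: 88 × $11,100 = $976,800
Remaining days: (150 − 88) × $25,380 = $1,573,560
Per-day component: $976,800 + $1,573,560 = $2,550,360
Base plus per-day: $60,550 + $2,550,360 = $2,610,910
Enhancement: 30% of $2,610,910 = $783,273
Enhanced fine: $2,610,910 + $783,273 = $3,394,183
Minimum $2,386,800: $3,394,183 meets the minimum, no increase.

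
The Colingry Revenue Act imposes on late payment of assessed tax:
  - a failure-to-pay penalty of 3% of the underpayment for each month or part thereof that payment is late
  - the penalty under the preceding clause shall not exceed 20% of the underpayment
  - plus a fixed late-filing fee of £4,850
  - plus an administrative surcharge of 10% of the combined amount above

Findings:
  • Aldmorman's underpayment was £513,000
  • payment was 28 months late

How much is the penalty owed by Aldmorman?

£118,195

Accrued rate: 3% × 28 = 84%, capped at 20% → 20%
Failure-to-pay penalty: 20% of £513,000 = £102,600
Penalty before surcharge: £102,600 + £4,850 = £107,450
Administrative surcharge: 10% of £107,450 = £10,745
Total penalty: £107,450 + £10,745 = £118,195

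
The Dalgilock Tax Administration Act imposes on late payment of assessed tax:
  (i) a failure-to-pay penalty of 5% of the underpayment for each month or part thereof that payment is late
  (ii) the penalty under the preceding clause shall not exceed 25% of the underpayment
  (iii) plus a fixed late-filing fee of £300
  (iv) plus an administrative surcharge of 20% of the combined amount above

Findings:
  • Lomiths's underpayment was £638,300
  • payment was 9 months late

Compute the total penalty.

Accrued rate: 5% × 9 = 45%, capped at 25% → 25%
Failure-to-pay penalty: 25% of £638,300 = £159,575
Penalty before surcharge: £159,575 + £300 = £159,875
Administrative surcharge: 20% of £159,875 = £31,975
Total penalty: £159,875 + £31,975 = £191,850

£191,850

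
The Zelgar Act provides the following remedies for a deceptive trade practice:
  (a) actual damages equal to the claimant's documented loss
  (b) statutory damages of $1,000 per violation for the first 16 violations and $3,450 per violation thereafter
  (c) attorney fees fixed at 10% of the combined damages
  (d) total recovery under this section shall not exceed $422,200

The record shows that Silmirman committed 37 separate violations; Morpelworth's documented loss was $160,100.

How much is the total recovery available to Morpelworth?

First 16 violations: 16 × $1,000 = $16,000
Remaining violations: (37 − 16) × $3,450 = $72,450
Statutory damages: $16,000 + $72,450 = $88,450
Combined damages: $160,100 + $88,450 = $248,550
Attorney fees: 10% of $248,550 = $24,855
Total before cap: $248,550 + $24,855 = $273,405
Cap at $422,200: $273,405 is within the cap, no reduction.

Total recovery: $273,405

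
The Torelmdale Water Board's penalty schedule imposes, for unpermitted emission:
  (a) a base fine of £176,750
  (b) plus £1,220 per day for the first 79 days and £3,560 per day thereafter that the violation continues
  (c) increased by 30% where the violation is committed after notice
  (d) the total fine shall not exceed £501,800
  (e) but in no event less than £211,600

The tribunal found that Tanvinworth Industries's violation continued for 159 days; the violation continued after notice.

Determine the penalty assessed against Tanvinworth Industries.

First 79 days: 79 × £1,220 = £96,380
Remaining days: (159 − 79) × £3,560 = £284,800
Per-day component: £96,380 + £284,800 = £381,180
Base plus per-day: £176,750 + £381,180 = £557,930
Enhancement: 30% of £557,930 = £167,379
Enhanced fine: £557,930 + £167,379 = £725,309
Cap at £501,800: £725,309 exceeds the cap → £501,800
Minimum £211,600: £501,800 meets the minimum, no increase.

£501,800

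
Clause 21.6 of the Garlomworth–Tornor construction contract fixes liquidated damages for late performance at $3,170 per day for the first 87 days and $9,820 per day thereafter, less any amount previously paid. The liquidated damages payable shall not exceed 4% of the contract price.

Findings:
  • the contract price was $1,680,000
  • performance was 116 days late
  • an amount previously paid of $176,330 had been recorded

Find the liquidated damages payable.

First 87 days: 87 × $3,170 = $275,790
Remaining days: (116 − 87) × $9,820 = $284,780
Accrued per-day damages: $275,790 + $284,780 = $560,570
Less amount previously paid: $560,570 − $176,330 = $384,240
Cap: 4% of $1,680,000 = $67,200
Cap at $67,200: $384,240 exceeds the cap → $67,200

$67,200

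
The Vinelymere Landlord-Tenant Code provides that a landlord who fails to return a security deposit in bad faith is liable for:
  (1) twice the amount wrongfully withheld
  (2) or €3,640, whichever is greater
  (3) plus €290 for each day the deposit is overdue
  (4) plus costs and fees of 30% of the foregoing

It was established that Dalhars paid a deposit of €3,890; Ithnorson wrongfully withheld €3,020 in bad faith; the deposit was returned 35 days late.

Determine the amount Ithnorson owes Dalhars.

Recovery: €21,047

Doubled: 2 × €3,020 = €6,040
Minimum €3,640: €6,040 meets the minimum, no increase.
Late-return penalty: 35 × €290 = €10,150
Damages plus late penalty: €6,040 + €10,150 = €16,190
Costs and fees: 30% of €16,190 = €4,857
Total recovery: €16,190 + €4,857 = €21,047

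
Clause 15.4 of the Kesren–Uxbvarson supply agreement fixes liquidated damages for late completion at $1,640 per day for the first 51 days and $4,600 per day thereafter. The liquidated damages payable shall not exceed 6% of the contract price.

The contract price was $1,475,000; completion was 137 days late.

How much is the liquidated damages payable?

$88,500

First 51 days: 51 × $1,640 = $83,640
Remaining days: (137 − 51) × $4,600 = $395,600
Accrued per-day damages: $83,640 + $395,600 = $479,240
Cap: 6% of $1,475,000 = $88,500
Cap at $88,500: $479,240 exceeds the cap → $88,500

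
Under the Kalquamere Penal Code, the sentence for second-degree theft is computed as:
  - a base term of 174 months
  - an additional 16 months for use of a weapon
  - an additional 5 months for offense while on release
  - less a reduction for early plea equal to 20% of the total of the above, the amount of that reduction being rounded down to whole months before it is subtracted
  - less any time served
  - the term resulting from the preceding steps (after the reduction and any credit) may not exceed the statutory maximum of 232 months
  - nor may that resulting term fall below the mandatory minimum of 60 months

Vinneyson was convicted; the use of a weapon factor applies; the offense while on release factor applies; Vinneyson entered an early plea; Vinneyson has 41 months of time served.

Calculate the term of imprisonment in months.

Use of a weapon enhancement: +16 months
Offense while on release enhancement: +5 months
Adjusted term: 174 months + 16 months + 5 months = 195 months
Early plea reduction: 20% of 195 months = 39 months (rounded down)
After reduction: 195 − 39 = 156 months
Less time served: 156 months − 41 months = 115 months
Cap at 232 months: 115 months is within the cap, no reduction.
Minimum 60 months: 115 months meets the minimum, no increase.

Sentence: 115 months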